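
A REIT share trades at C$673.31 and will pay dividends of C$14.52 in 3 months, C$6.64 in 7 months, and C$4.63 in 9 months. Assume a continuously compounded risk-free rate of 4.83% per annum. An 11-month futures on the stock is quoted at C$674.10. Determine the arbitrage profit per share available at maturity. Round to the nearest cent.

C$3.28 per share

PV(dividends) I = 14.52·e^(−0.0483·3/12) + 6.64·e^(−0.0483·7/12) + 4.63·e^(−0.0483·9/12) = 25.2665
Fair futures F* = (S − I)·e^(rT) = (673.31 − 25.2665)·e^0.044275 = 648.0435 × 1.045270 = 677.3804
Market C$674.10 < fair 677.3804: forward underpriced → reverse cash-and-carry (short the stock, invest proceeds at r, pay the dividends, go long the forward).
Profit at T = |F_mkt − F*| = |674.10 − 677.3804| = C$3.28 per share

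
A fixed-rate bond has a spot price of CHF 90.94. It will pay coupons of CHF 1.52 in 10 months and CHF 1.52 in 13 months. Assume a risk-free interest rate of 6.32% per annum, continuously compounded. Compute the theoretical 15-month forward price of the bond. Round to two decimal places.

PV(coupons) I = 1.52·e^(−0.0632·10/12) + 1.52·e^(−0.0632·13/12)
I = 1.4420 + 1.4194 = 2.8614
F = (S − I)·e^(rT) = (90.94 − 2.8614) · e^(0.0632·15/12)
= 88.0786 · e^0.079000 = 88.0786 × 1.082204 = CHF 95.32

CHF 95.32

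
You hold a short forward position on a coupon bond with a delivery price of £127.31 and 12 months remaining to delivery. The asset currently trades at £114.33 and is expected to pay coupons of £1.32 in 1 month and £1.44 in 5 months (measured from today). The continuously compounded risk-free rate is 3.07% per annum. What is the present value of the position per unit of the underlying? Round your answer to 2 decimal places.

£11.87

PV(remaining coupons) I = 1.32·e^(−0.0307·1/12) + 1.44·e^(−0.0307·5/12) = 2.7383
Current forward F = (S − I)·e^(rT) = (114.33 − 2.7383)·e^(0.0307·12/12) = 111.5917 × 1.031176 = 115.0707
Value (long) = (F − K)·e^(−rT) = (115.0707 − 127.31) × 0.969766 = -11.8693
Short position value = −(long value) = £11.87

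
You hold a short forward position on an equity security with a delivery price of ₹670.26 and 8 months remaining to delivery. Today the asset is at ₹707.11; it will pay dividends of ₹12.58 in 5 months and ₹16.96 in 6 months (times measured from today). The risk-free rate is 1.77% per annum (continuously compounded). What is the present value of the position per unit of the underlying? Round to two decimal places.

PV(remaining dividends) I = 12.58·e^(−0.0177·5/12) + 16.96·e^(−0.0177·6/12) = 29.2981
Current forward F = (S − I)·e^(rT) = (707.11 − 29.2981)·e^(0.0177·8/12) = 677.8119 × 1.011870 = 685.8575
Value (long) = (F − K)·e^(−rT) = (685.8575 − 670.26) × 0.988269 = 15.4145
Short position value = −(long value) = -₹15.41

-₹15.41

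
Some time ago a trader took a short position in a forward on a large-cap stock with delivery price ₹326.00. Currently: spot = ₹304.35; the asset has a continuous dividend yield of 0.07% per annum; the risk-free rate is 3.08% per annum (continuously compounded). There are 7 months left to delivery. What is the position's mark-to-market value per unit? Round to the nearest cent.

Current fair forward for the remaining 7 months: F = S·e^((r − q)·T), (r − q) = 0.0308 − 0.0007 = 0.0301
F = 304.35 · e^(0.0301 × 7/12) = 304.35 × 1.017713 = 309.7410
Value of long forward = (F − K)·e^(−rT) = (309.7410 − 326.00) · e^(−0.0308·7/12)
= -16.2590 × 0.982194 = -15.97
Short position value = −(long value) = ₹15.97

₹15.97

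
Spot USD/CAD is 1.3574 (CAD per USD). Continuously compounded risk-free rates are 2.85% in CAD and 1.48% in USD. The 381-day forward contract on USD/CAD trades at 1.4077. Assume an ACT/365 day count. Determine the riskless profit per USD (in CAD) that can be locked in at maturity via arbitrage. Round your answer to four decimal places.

Fair forward: F* = S·e^(carry·T), with carry = (r_CAD − r_USD) = 0.0285 − 0.0148 = 0.0137
F* = 1.3574 · e^(0.0137 × 381/365) = 1.3574 · e^0.014301 = 1.3574 × 1.014404 = 1.3770
Market 1.4077 > fair 1.3770: forward overpriced → cash-and-carry (buy spot, short the forward).
At maturity, profit = |F_mkt − F*| = |1.4077 − 1.3770| = 0.0307 per USD (in CAD)

0.0307 per USD (in CAD)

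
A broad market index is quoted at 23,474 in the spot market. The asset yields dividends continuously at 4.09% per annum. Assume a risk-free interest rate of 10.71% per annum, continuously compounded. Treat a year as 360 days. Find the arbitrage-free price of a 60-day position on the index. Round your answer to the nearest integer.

F = S·e^((r − q)T) = 23474 · e^((0.1071 − 0.0409) × 60/360)
= 23474 · e^0.011033 = 23474 × 1.011094
F = 23,734

23,734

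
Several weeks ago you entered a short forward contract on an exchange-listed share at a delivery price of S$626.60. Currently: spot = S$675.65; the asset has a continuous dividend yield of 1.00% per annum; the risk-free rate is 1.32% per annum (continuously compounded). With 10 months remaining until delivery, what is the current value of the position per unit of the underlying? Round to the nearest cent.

Current fair forward for the remaining 10 months: F = S·e^((r − q)·T), (r − q) = 0.0132 − 0.0100 = 0.0032
F = 675.65 · e^(0.0032 × 10/12) = 675.65 × 1.002670 = 677.4540
Value of long forward = (F − K)·e^(−rT) = (677.4540 − 626.60) · e^(−0.0132·10/12)
= 50.8540 × 0.989060 = 50.30
Short position value = −(long value) = -S$50.30

-S$50.30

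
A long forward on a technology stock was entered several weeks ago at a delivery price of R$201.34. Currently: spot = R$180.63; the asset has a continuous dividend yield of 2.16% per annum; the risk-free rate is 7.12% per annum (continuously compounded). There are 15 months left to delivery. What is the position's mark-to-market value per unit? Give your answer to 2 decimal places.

Current fair forward for the remaining 15 months: F = S·e^((r − q)·T), (r − q) = 0.0712 − 0.0216 = 0.0496
F = 180.63 · e^(0.0496 × 15/12) = 180.63 × 1.063962 = 192.1835
Value of long forward = (F − K)·e^(−rT) = (192.1835 − 201.34) · e^(−0.0712·15/12)
= -9.1565 × 0.914846 = -8.38

-R$8.38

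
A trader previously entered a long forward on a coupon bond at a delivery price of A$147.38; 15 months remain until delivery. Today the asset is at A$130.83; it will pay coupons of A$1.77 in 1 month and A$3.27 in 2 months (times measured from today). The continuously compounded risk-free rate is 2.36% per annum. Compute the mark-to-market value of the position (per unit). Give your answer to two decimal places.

PV(remaining coupons) I = 1.77·e^(−0.0236·1/12) + 3.27·e^(−0.0236·2/12) = 5.0237
Current forward F = (S − I)·e^(rT) = (130.83 − 5.0237)·e^(0.0236·15/12) = 125.8063 × 1.029939 = 129.5728
Value (long) = (F − K)·e^(−rT) = (129.5728 − 147.38) × 0.970931 = -17.2896
Value = -A$17.29

-A$17.29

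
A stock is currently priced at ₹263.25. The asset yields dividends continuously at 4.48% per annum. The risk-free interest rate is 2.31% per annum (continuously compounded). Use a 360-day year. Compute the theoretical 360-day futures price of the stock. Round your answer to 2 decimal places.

₹257.60

F = S·e^((r − q)T) = 263.25 · e^((0.0231 − 0.0448) × 360/360)
= 263.25 · e^-0.021700 = 263.25 × 0.978534
F = ₹257.60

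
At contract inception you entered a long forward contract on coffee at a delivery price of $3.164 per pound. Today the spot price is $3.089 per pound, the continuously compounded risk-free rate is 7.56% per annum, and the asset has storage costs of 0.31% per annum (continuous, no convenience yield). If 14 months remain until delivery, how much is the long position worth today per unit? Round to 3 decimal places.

$0.203 per pound

Current fair forward for the remaining 14 months: F = S·e^((r + u)·T), (r + u) = 0.0756 + 0.0031 = 0.0787
F = 3.089 · e^(0.0787 × 14/12) = 3.089 × 1.096164 = 3.3861
Value of long forward = (F − K)·e^(−rT) = (3.3861 − 3.164) · e^(−0.0756·14/12)
= 0.2221 × 0.915578 = 0.203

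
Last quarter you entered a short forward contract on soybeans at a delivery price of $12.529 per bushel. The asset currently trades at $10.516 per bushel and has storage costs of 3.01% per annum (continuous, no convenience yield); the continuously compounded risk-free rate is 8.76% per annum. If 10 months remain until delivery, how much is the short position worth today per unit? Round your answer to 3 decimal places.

Current fair forward for the remaining 10 months: F = S·e^((r + u)·T), (r + u) = 0.0876 + 0.0301 = 0.1177
F = 10.516 · e^(0.1177 × 10/12) = 10.516 × 1.103055 = 11.5997
Value of long forward = (F − K)·e^(−rT) = (11.5997 − 12.529) · e^(−0.0876·10/12)
= -0.9293 × 0.929601 = -0.864
Short position value = −(long value) = $0.864

$0.864 per bushel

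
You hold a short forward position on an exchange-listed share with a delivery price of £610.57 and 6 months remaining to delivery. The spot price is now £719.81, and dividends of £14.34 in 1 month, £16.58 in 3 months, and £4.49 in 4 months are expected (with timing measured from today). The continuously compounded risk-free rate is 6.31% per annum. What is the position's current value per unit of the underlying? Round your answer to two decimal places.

-£93.22

PV(remaining dividends) I = 14.34·e^(−0.0631·1/12) + 16.58·e^(−0.0631·3/12) + 4.49·e^(−0.0631·4/12) = 34.9818
Current forward F = (S − I)·e^(rT) = (719.81 − 34.9818)·e^(0.0631·6/12) = 684.8282 × 1.032053 = 706.7790
Value (long) = (F − K)·e^(−rT) = (706.7790 − 610.57) × 0.968943 = 93.2210
Short position value = −(long value) = -£93.22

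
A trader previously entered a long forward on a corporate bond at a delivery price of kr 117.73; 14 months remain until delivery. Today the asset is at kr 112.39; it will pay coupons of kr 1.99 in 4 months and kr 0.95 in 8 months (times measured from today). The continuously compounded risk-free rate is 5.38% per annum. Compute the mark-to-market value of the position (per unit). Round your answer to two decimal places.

PV(remaining coupons) I = 1.99·e^(−0.0538·4/12) + 0.95·e^(−0.0538·8/12) = 2.8712
Current forward F = (S − I)·e^(rT) = (112.39 − 2.8712)·e^(0.0538·14/12) = 109.5188 × 1.064778 = 116.6132
Value (long) = (F − K)·e^(−rT) = (116.6132 − 117.73) × 0.939163 = -1.0489
Value = -kr 1.05

-kr 1.05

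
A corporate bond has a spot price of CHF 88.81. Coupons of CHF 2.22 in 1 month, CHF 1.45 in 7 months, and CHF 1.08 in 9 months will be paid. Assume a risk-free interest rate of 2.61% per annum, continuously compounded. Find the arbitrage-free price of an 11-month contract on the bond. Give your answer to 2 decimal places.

CHF 86.14

PV(coupons) I = 2.22·e^(−0.0261·1/12) + 1.45·e^(−0.0261·7/12) + 1.08·e^(−0.0261·9/12)
I = 2.2152 + 1.4281 + 1.0591 = 4.7024
F = (S − I)·e^(rT) = (88.81 − 4.7024) · e^(0.0261·11/12)
= 84.1076 · e^0.023925 = 84.1076 × 1.024213 = CHF 86.14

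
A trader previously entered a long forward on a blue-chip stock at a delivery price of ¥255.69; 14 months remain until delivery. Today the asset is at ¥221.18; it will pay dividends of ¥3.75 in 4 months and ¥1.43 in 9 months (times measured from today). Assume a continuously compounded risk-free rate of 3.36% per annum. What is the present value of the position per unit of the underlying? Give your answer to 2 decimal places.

PV(remaining dividends) I = 3.75·e^(−0.0336·4/12) + 1.43·e^(−0.0336·9/12) = 5.1026
Current forward F = (S − I)·e^(rT) = (221.18 − 5.1026)·e^(0.0336·14/12) = 216.0774 × 1.039978 = 224.7157
Value (long) = (F − K)·e^(−rT) = (224.7157 − 255.69) × 0.961558 = -29.7836
Value = -¥29.78

-¥29.78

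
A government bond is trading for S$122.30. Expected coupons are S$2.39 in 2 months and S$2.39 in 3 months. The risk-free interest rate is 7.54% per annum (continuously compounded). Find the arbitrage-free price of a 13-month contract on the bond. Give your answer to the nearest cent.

PV(coupons) I = 2.39·e^(−0.0754·2/12) + 2.39·e^(−0.0754·3/12)
I = 2.3602 + 2.3454 = 4.7056
F = (S − I)·e^(rT) = (122.30 − 4.7056) · e^(0.0754·13/12)
= 117.5944 · e^0.081683 = 117.5944 × 1.085112 = S$127.60

S$127.60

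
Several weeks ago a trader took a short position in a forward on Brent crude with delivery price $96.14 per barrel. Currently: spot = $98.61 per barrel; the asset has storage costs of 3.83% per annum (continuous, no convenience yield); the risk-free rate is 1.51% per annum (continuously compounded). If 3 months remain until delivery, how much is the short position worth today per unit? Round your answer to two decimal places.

Current fair forward for the remaining 3 months: F = S·e^((r + u)·T), (r + u) = 0.0151 + 0.0383 = 0.0534
F = 98.61 · e^(0.0534 × 3/12) = 98.61 × 1.013440 = 99.9353
Value of long forward = (F − K)·e^(−rT) = (99.9353 − 96.14) · e^(−0.0151·3/12)
= 3.7953 × 0.996232 = 3.78
Short position value = −(long value) = -$3.78

-$3.78 per barrel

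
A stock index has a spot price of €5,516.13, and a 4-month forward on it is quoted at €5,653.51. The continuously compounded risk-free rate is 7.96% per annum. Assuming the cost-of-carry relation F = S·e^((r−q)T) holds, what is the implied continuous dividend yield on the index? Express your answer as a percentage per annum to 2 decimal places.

0.58%

From F = S·e^((r−q)T): (r − q) = ln(F/S)/T
ln(5653.51/5516.13) = ln(1.024905) = 0.024600
(r − q) = 0.024600 / (4/12) = 0.073800
q = r − ln(F/S)/T = 0.0796 − 0.073800 = 0.005800
q = 0.58%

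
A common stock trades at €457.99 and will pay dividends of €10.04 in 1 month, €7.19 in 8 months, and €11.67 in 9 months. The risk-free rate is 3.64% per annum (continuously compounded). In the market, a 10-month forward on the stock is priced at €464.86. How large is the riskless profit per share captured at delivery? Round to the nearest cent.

PV(dividends) I = 10.04·e^(−0.0364·1/12) + 7.19·e^(−0.0364·8/12) + 11.67·e^(−0.0364·9/12) = 28.3829
Fair forward F* = (S − I)·e^(rT) = (457.99 − 28.3829)·e^0.030333 = 429.6071 × 1.030798 = 442.8381
Market €464.86 > fair 442.8381: forward overpriced → cash-and-carry (borrow at r, buy the stock and collect the dividends, short the forward).
Profit at T = |F_mkt − F*| = |464.86 − 442.8381| = €22.02 per share

€22.02 per share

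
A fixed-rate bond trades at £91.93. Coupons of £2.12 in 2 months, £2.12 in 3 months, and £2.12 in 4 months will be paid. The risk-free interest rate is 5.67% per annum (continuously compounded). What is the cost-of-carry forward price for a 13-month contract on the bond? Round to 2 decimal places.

£91.09

PV(coupons) I = 2.12·e^(−0.0567·2/12) + 2.12·e^(−0.0567·3/12) + 2.12·e^(−0.0567·4/12)
I = 2.1001 + 2.0902 + 2.0803 = 6.2706
F = (S − I)·e^(rT) = (91.93 − 6.2706) · e^(0.0567·13/12)
= 85.6594 · e^0.061425 = 85.6594 × 1.063351 = £91.09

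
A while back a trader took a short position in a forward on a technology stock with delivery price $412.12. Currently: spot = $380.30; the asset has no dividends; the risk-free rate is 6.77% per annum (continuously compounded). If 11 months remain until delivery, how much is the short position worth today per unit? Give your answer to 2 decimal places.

Current fair forward for the remaining 11 months: F = S·e^(r·T), r = 0.0677
F = 380.30 · e^(0.0677 × 11/12) = 380.30 × 1.064024 = 404.6483
Value of long forward = (F − K)·e^(−rT) = (404.6483 − 412.12) · e^(−0.0677·11/12)
= -7.4717 × 0.939828 = -7.02
Short position value = −(long value) = $7.02

$7.02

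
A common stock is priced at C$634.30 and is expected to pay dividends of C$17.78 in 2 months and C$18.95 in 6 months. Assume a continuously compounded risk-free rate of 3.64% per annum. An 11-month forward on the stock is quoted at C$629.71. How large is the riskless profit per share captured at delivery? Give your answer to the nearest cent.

C$11.40 per share

PV(dividends) I = 17.78·e^(−0.0364·2/12) + 18.95·e^(−0.0364·6/12) = 36.2807
Fair forward F* = (S − I)·e^(rT) = (634.30 − 36.2807)·e^0.033367 = 598.0193 × 1.033930 = 618.3101
Market C$629.71 > fair 618.3101: forward overpriced → cash-and-carry (borrow at r, buy the stock and collect the dividends, short the forward).
Profit at T = |F_mkt − F*| = |629.71 − 618.3101| = C$11.40 per share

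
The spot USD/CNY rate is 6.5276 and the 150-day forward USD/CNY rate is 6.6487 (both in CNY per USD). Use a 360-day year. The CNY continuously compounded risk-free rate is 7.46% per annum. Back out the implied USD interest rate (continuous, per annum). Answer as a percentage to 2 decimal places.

F = S·e^((r_CNY − r_USD)T) ⇒ r_USD = r_CNY − ln(F/S)/T
ln(6.6487/6.5276) = 0.018382; /(150/360) = 0.044117
r_USD = 0.0746 − 0.044117 = 0.030483
r_USD = 3.05%

3.05%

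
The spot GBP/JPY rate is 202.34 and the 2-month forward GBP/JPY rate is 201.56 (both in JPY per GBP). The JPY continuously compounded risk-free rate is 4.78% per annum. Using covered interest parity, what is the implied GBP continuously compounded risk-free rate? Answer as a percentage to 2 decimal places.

7.10%

F = S·e^((r_JPY − r_GBP)T) ⇒ r_GBP = r_JPY − ln(F/S)/T
ln(201.56/202.34) = -0.003862; /(2/12) = -0.023172
r_GBP = 0.0478 + 0.023172 = 0.070972
r_GBP = 7.10%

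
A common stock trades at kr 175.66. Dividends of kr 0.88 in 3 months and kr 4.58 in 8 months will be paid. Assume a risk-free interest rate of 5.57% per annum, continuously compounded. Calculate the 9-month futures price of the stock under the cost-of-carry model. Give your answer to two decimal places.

kr 177.65

PV(dividends) I = 0.88·e^(−0.0557·3/12) + 4.58·e^(−0.0557·8/12)
I = 0.8678 + 4.4130 = 5.2808
F = (S − I)·e^(rT) = (175.66 − 5.2808) · e^(0.0557·9/12)
= 170.3792 · e^0.041775 = 170.3792 × 1.042660 = kr 177.65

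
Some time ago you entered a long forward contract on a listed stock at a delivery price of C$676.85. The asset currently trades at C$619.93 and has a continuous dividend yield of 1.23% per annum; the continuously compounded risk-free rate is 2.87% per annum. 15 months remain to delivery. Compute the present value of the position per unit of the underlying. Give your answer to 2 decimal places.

Current fair forward for the remaining 15 months: F = S·e^((r − q)·T), (r − q) = 0.0287 − 0.0123 = 0.0164
F = 619.93 · e^(0.0164 × 15/12) = 619.93 × 1.020712 = 632.7700
Value of long forward = (F − K)·e^(−rT) = (632.7700 − 676.85) · e^(−0.0287·15/12)
= -44.0800 × 0.964761 = -42.53

-C$42.53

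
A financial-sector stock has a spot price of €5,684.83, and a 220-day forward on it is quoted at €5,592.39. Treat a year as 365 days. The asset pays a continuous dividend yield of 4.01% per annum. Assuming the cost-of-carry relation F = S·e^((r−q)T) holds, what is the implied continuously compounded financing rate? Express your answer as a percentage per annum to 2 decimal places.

From F = S·e^((r−q)T): (r − q) = ln(F/S)/T
ln(5592.39/5684.83) = ln(0.983739) = -0.016395
(r − q) = -0.016395 / (220/365) = -0.027201
r = ln(F/S)/T + q = -0.027201 + 0.0401 = 0.012899
r = 1.29%

1.29%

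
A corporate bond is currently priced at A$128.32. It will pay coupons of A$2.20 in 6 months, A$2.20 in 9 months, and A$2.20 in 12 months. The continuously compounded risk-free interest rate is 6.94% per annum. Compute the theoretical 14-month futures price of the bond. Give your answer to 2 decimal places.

PV(coupons) I = 2.20·e^(−0.0694·6/12) + 2.20·e^(−0.0694·9/12) + 2.20·e^(−0.0694·12/12)
I = 2.1250 + 2.0884 + 2.0525 = 6.2659
F = (S − I)·e^(rT) = (128.32 − 6.2659) · e^(0.0694·14/12)
= 122.0541 · e^0.080967 = 122.0541 × 1.084335 = A$132.35

A$132.35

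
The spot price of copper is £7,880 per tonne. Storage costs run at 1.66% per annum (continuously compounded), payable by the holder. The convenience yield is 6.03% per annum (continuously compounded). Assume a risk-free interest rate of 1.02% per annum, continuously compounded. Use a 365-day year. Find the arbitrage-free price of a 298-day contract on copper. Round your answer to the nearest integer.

£7,667 per tonne

Net carry = r + u − y = 0.0102 + 0.0166 − 0.0603 = -0.0335
F = S·e^((r+u−y)T) = 7880 · e^(-0.0335 × 298/365) = 7880 · e^-0.027351
= 7880 × 0.973020 = £7,667 per tonne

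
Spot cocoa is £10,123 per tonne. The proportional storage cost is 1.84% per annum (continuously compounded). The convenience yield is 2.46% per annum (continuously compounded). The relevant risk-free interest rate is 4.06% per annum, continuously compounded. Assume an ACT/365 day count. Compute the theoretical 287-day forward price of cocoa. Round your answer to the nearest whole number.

£10,401 per tonne

Net carry = r + u − y = 0.0406 + 0.0184 − 0.0246 = 0.0344
F = S·e^((r+u−y)T) = 10123 · e^(0.0344 × 287/365) = 10123 · e^0.027049
= 10123 × 1.027418 = £10,401 per tonne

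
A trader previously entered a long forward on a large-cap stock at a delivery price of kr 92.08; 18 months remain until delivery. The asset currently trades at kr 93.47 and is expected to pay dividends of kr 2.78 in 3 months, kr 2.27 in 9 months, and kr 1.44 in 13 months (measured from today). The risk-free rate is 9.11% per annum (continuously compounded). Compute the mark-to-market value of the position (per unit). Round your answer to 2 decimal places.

PV(remaining dividends) I = 2.78·e^(−0.0911·3/12) + 2.27·e^(−0.0911·9/12) + 1.44·e^(−0.0911·13/12) = 6.1422
Current forward F = (S − I)·e^(rT) = (93.47 − 6.1422)·e^(0.0911·18/12) = 87.3278 × 1.146427 = 100.1149
Value (long) = (F − K)·e^(−rT) = (100.1149 − 92.08) × 0.872275 = 7.0086
Value = kr 7.01

kr 7.01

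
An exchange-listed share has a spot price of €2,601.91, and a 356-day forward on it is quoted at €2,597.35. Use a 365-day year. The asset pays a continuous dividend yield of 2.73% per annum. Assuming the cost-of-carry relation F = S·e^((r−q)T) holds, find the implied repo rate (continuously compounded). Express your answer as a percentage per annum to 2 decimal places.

From F = S·e^((r−q)T): (r − q) = ln(F/S)/T
ln(2597.35/2601.91) = ln(0.998247) = -0.001755
(r − q) = -0.001755 / (356/365) = -0.001799
r = ln(F/S)/T + q = -0.001799 + 0.0273 = 0.025501
r = 2.55%

2.55%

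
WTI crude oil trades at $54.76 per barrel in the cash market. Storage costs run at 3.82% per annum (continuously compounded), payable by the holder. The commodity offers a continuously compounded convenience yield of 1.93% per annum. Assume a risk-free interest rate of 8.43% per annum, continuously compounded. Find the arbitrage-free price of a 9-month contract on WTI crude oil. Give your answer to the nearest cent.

$59.17 per barrel

Net carry = r + u − y = 0.0843 + 0.0382 − 0.0193 = 0.1032
F = S·e^((r+u−y)T) = 54.76 · e^(0.1032 × 9/12) = 54.76 · e^0.077400
= 54.76 × 1.080474 = $59.17 per barrel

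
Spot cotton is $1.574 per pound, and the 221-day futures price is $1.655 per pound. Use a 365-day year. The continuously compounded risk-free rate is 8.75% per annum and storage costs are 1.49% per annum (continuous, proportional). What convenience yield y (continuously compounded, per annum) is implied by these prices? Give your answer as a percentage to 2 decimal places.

F = S·e^((r+u−y)T) ⇒ (r+u−y) = ln(F/S)/T
ln(1.655/1.574) = 0.050181; /T ⇒ 0.082878
y = r + u − ln(F/S)/T = 0.0875 + 0.0149 − 0.082878 = 0.019522
y = 1.95%

1.95%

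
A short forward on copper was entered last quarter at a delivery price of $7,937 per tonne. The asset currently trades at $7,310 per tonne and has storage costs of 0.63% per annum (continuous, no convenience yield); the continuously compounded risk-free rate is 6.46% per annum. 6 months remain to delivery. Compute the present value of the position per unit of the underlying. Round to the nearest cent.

$351.67 per tonne

Current fair forward for the remaining 6 months: F = S·e^((r + u)·T), (r + u) = 0.0646 + 0.0063 = 0.0709
F = 7310 · e^(0.0709 × 6/12) = 7310 × 1.03608584 = 7573.7875
Value of long forward = (F − K)·e^(−rT) = (7573.7875 − 7937) · e^(−0.0646·6/12)
= -363.2125 × 0.96821607 = -351.67
Short position value = −(long value) = $351.67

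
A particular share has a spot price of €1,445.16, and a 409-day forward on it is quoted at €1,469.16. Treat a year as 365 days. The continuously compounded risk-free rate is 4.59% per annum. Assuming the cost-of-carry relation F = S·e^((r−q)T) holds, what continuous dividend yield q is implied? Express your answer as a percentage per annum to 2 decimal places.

From F = S·e^((r−q)T): (r − q) = ln(F/S)/T
ln(1469.16/1445.16) = ln(1.016607) = 0.016471
(r − q) = 0.016471 / (409/365) = 0.014699
q = r − ln(F/S)/T = 0.0459 − 0.014699 = 0.031201
q = 3.12%

3.12%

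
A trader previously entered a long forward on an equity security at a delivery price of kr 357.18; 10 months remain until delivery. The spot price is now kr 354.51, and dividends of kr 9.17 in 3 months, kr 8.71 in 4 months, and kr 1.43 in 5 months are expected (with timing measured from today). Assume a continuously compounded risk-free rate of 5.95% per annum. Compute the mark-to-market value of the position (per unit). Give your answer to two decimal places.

PV(remaining dividends) I = 9.17·e^(−0.0595·3/12) + 8.71·e^(−0.0595·4/12) + 1.43·e^(−0.0595·5/12) = 18.9685
Current forward F = (S − I)·e^(rT) = (354.51 − 18.9685)·e^(0.0595·10/12) = 335.5415 × 1.050833 = 352.5981
Value (long) = (F − K)·e^(−rT) = (352.5981 − 357.18) × 0.951626 = -4.3603
Value = -kr 4.36

-kr 4.36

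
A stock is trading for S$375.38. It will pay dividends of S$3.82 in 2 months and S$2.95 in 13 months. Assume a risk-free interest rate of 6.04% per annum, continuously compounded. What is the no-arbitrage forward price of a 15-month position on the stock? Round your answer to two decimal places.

PV(dividends) I = 3.82·e^(−0.0604·2/12) + 2.95·e^(−0.0604·13/12)
I = 3.7817 + 2.7632 = 6.5449
F = (S − I)·e^(rT) = (375.38 − 6.5449) · e^(0.0604·15/12)
= 368.8351 · e^0.075500 = 368.8351 × 1.078423 = S$397.76

S$397.76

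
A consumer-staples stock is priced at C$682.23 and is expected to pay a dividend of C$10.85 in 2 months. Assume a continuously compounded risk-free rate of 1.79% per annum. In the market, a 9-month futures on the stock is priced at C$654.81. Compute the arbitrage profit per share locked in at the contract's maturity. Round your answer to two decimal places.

C$25.68 per share

PV(dividends) I = 10.85·e^(−0.0179·2/12) = 10.8177
Fair futures F* = (S − I)·e^(rT) = (682.23 − 10.8177)·e^0.013425 = 671.4123 × 1.013516 = 680.4871
Market C$654.81 < fair 680.4871: forward underpriced → reverse cash-and-carry (short the stock, invest proceeds at r, pay the dividends, go long the forward).
Profit at T = |F_mkt − F*| = |654.81 − 680.4871| = C$25.68 per share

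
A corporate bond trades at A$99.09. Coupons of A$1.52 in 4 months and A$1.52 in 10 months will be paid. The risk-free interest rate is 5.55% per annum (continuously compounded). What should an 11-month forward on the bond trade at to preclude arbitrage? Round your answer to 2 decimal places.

PV(coupons) I = 1.52·e^(−0.0555·4/12) + 1.52·e^(−0.0555·10/12)
I = 1.4921 + 1.4513 = 2.9434
F = (S − I)·e^(rT) = (99.09 − 2.9434) · e^(0.0555·11/12)
= 96.1466 · e^0.050875 = 96.1466 × 1.052191 = A$101.16

A$101.16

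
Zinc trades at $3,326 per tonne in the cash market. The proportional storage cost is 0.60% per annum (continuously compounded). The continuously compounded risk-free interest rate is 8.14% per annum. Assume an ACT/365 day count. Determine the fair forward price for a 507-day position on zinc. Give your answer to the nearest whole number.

Net carry = r + u − y = 0.0814 + 0.0060 − 0.0000 = 0.0874
F = S·e^((r+u−y)T) = 3326 · e^(0.0874 × 507/365) = 3326 · e^0.121402
= 3326 × 1.129079 = $3,755 per tonne

$3,755 per tonne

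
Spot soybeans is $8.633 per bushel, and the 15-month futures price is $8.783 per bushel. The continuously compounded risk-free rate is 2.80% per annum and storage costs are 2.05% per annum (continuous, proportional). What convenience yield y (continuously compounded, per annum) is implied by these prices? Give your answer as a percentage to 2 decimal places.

3.47%

F = S·e^((r+u−y)T) ⇒ (r+u−y) = ln(F/S)/T
ln(8.783/8.633) = 0.017226; /T ⇒ 0.013781
y = r + u − ln(F/S)/T = 0.0280 + 0.0205 − 0.013781 = 0.034719
y = 3.47%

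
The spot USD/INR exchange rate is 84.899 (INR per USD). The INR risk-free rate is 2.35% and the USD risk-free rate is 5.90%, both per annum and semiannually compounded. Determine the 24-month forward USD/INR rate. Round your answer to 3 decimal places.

79.194

By covered interest parity, F = S · (1+r_INR/2)^(2T) / (1+r_USD/2)^(2T)
= 84.899 × 1.047835 / 1.123325 = 84.899 × 0.932798
F = 79.194 INR per USD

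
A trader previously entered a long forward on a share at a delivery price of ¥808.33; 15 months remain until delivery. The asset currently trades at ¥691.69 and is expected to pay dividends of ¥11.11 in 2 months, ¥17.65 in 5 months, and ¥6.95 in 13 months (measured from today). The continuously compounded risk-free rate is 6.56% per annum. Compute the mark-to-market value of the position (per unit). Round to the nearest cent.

-¥87.64

PV(remaining dividends) I = 11.11·e^(−0.0656·2/12) + 17.65·e^(−0.0656·5/12) + 6.95·e^(−0.0656·13/12) = 34.6365
Current forward F = (S − I)·e^(rT) = (691.69 − 34.6365)·e^(0.0656·15/12) = 657.0535 × 1.085456 = 713.2027
Value (long) = (F − K)·e^(−rT) = (713.2027 − 808.33) × 0.921272 = -87.6381
Value = -¥87.64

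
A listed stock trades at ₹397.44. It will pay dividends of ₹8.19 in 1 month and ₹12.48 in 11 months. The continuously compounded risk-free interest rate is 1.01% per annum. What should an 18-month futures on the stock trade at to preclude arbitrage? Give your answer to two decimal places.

PV(dividends) I = 8.19·e^(−0.0101·1/12) + 12.48·e^(−0.0101·11/12)
I = 8.1831 + 12.3650 = 20.5481
F = (S − I)·e^(rT) = (397.44 − 20.5481) · e^(0.0101·18/12)
= 376.8919 · e^0.015150 = 376.8919 × 1.015265 = ₹382.65

₹382.65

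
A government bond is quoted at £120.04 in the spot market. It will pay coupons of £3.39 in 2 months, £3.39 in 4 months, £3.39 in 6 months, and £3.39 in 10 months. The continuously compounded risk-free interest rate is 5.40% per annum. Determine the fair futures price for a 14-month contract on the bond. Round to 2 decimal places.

PV(coupons) I = 3.39·e^(−0.0540·2/12) + 3.39·e^(−0.0540·4/12) + 3.39·e^(−0.0540·6/12) + 3.39·e^(−0.0540·10/12)
I = 3.3596 + 3.3295 + 3.2997 + 3.2408 = 13.2296
F = (S − I)·e^(rT) = (120.04 − 13.2296) · e^(0.0540·14/12)
= 106.8104 · e^0.063000 = 106.8104 × 1.065027 = £113.76

£113.76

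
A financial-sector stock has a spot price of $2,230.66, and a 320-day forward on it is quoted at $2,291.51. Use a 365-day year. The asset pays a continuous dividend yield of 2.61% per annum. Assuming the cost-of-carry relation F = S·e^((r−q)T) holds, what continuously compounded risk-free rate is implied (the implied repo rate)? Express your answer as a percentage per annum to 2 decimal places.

From F = S·e^((r−q)T): (r − q) = ln(F/S)/T
ln(2291.51/2230.66) = ln(1.027279) = 0.026914
(r − q) = 0.026914 / (320/365) = 0.030699
r = ln(F/S)/T + q = 0.030699 + 0.0261 = 0.056799
r = 5.68%

5.68%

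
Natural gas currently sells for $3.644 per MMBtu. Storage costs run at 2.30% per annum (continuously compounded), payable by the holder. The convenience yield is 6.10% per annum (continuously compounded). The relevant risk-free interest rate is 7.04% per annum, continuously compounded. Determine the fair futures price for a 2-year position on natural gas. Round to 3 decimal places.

$3.888 per MMBtu

Net carry = r + u − y = 0.0704 + 0.0230 − 0.0610 = 0.0324
F = S·e^((r+u−y)T) = 3.644 · e^(0.0324 × 2) = 3.644 · e^0.064800
= 3.644 × 1.066946 = $3.888 per MMBtu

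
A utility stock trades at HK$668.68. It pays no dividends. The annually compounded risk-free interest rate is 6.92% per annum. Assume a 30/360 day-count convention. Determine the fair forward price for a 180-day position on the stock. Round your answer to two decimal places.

F = S · (1+r)^T
= 668.68 × 1.034021
F = HK$691.43

HK$691.43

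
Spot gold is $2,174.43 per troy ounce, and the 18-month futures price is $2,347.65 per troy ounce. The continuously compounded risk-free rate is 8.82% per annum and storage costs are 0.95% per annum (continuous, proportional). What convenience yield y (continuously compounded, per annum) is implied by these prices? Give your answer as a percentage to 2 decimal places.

4.66%

F = S·e^((r+u−y)T) ⇒ (r+u−y) = ln(F/S)/T
ln(2347.65/2174.43) = 0.076648; /T ⇒ 0.051099
y = r + u − ln(F/S)/T = 0.0882 + 0.0095 − 0.051099 = 0.046601
y = 4.66%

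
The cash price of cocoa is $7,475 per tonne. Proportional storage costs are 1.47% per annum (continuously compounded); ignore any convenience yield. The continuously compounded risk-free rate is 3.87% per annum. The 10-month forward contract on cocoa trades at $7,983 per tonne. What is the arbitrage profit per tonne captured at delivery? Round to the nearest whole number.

$168 per tonne

Fair forward: F* = S·e^(carry·T), with carry = (r + u) = 0.0387 + 0.0147 = 0.0534
F* = 7475 · e^(0.0534 × 10/12) = 7475 · e^0.044500 = 7475 × 1.045505 = $7815.1499
Market $7983 > fair $7815.1499: forward overpriced → cash-and-carry (buy spot, short the forward).
At maturity, profit = |F_mkt − F*| = |7983 − 7815.1499| = $168 per tonne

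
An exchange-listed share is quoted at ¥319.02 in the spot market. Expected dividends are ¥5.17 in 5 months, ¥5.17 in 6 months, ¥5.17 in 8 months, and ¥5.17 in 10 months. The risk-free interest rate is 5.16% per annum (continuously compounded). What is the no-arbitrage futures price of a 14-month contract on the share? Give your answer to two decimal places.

PV(dividends) I = 5.17·e^(−0.0516·5/12) + 5.17·e^(−0.0516·6/12) + 5.17·e^(−0.0516·8/12) + 5.17·e^(−0.0516·10/12)
I = 5.0600 + 5.0383 + 4.9952 + 4.9524 = 20.0459
F = (S − I)·e^(rT) = (319.02 − 20.0459) · e^(0.0516·14/12)
= 298.9741 · e^0.060200 = 298.9741 × 1.062049 = ¥317.53

¥317.53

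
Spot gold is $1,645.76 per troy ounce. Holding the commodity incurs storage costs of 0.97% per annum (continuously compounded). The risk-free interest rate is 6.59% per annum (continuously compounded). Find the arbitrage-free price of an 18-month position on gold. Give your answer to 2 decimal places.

$1,843.38 per troy ounce

Net carry = r + u − y = 0.0659 + 0.0097 − 0.0000 = 0.0756
F = S·e^((r+u−y)T) = 1645.76 · e^(0.0756 × 18/12) = 1645.76 · e^0.11340000
= 1645.76 × 1.12007988 = $1,843.38 per troy ounce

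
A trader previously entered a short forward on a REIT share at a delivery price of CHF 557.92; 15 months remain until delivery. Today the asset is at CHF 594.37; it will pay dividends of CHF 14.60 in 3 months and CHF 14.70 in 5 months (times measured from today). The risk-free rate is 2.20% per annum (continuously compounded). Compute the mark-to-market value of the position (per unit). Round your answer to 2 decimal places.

-CHF 22.50

PV(remaining dividends) I = 14.60·e^(−0.0220·3/12) + 14.70·e^(−0.0220·5/12) = 29.0858
Current forward F = (S − I)·e^(rT) = (594.37 − 29.0858)·e^(0.0220·15/12) = 565.2842 × 1.027882 = 581.0455
Value (long) = (F − K)·e^(−rT) = (581.0455 − 557.92) × 0.972875 = 22.4982
Short position value = −(long value) = -CHF 22.50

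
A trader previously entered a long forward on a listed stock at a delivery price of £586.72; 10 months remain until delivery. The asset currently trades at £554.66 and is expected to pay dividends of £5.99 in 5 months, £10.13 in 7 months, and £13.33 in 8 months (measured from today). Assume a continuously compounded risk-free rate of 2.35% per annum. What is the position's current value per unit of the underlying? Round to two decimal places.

-£49.73

PV(remaining dividends) I = 5.99·e^(−0.0235·5/12) + 10.13·e^(−0.0235·7/12) + 13.33·e^(−0.0235·8/12) = 29.0465
Current forward F = (S − I)·e^(rT) = (554.66 − 29.0465)·e^(0.0235·10/12) = 525.6135 × 1.019776 = 536.0080
Value (long) = (F − K)·e^(−rT) = (536.0080 − 586.72) × 0.980607 = -49.7285
Value = -£49.73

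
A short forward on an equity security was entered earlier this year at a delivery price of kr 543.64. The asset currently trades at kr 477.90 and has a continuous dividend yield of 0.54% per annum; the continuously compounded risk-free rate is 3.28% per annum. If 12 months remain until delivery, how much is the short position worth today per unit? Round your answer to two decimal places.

kr 50.77

Current fair forward for the remaining 12 months: F = S·e^((r − q)·T), (r − q) = 0.0328 − 0.0054 = 0.0274
F = 477.90 · e^(0.0274 × 12/12) = 477.90 × 1.027779 = 491.1756
Value of long forward = (F − K)·e^(−rT) = (491.1756 − 543.64) · e^(−0.0328·12/12)
= -52.4644 × 0.967732 = -50.77
Short position value = −(long value) = kr 50.77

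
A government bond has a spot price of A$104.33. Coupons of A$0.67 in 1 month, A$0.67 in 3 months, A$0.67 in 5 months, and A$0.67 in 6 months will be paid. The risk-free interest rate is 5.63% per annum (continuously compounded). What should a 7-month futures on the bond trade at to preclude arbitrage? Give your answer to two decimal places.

PV(coupons) I = 0.67·e^(−0.0563·1/12) + 0.67·e^(−0.0563·3/12) + 0.67·e^(−0.0563·5/12) + 0.67·e^(−0.0563·6/12)
I = 0.6669 + 0.6606 + 0.6545 + 0.6514 = 2.6334
F = (S − I)·e^(rT) = (104.33 − 2.6334) · e^(0.0563·7/12)
= 101.6966 · e^0.032842 = 101.6966 × 1.033387 = A$105.09

A$105.09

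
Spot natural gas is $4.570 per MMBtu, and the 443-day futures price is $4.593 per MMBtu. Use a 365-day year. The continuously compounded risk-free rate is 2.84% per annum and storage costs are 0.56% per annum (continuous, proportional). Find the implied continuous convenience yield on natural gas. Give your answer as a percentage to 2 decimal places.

F = S·e^((r+u−y)T) ⇒ (r+u−y) = ln(F/S)/T
ln(4.593/4.570) = 0.005020; /T ⇒ 0.004136
y = r + u − ln(F/S)/T = 0.0284 + 0.0056 − 0.004136 = 0.029864
y = 2.99%

2.99%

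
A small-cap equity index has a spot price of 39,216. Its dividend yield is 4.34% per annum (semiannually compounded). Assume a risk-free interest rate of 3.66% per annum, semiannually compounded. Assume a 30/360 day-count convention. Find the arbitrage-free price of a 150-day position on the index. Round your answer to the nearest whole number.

39,107

F = S · (1+r/2)^(2T) / (1+q/2)^(2T)
= 39216 × 1.015227 / 1.018051 = 39216 × 0.997226
F = 39,107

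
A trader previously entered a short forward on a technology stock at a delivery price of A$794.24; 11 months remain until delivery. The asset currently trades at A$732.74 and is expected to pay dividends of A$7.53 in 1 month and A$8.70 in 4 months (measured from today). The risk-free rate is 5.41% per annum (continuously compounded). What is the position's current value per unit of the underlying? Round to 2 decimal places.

A$39.11

PV(remaining dividends) I = 7.53·e^(−0.0541·1/12) + 8.70·e^(−0.0541·4/12) = 16.0406
Current forward F = (S − I)·e^(rT) = (732.74 − 16.0406)·e^(0.0541·11/12) = 716.6994 × 1.050842 = 753.1378
Value (long) = (F − K)·e^(−rT) = (753.1378 − 794.24) × 0.951618 = -39.1136
Short position value = −(long value) = A$39.11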